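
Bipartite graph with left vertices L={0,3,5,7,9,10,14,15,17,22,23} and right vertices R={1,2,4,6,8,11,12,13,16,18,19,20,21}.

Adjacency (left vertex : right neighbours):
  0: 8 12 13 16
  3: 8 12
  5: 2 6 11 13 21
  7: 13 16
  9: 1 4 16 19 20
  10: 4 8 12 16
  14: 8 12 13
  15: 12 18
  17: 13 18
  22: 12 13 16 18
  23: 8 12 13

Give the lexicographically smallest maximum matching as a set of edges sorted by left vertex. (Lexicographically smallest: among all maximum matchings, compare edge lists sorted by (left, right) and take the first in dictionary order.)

|M| = 8 (so the lex-smallest maximum matching has 8 edges)
process left vertices in ascending order; for each, take the smallest-labelled available neighbour that still permits 8 edges overall, or leave it unmatched if none does
lex-smallest matching: {0-8, 3-12, 5-2, 7-13, 9-1, 10-4, 15-18, 22-16}

Lex-smallest maximum matching: {(0,8), (3,12), (5,2), (7,13), (9,1), (10,4), (15,18), (22,16)}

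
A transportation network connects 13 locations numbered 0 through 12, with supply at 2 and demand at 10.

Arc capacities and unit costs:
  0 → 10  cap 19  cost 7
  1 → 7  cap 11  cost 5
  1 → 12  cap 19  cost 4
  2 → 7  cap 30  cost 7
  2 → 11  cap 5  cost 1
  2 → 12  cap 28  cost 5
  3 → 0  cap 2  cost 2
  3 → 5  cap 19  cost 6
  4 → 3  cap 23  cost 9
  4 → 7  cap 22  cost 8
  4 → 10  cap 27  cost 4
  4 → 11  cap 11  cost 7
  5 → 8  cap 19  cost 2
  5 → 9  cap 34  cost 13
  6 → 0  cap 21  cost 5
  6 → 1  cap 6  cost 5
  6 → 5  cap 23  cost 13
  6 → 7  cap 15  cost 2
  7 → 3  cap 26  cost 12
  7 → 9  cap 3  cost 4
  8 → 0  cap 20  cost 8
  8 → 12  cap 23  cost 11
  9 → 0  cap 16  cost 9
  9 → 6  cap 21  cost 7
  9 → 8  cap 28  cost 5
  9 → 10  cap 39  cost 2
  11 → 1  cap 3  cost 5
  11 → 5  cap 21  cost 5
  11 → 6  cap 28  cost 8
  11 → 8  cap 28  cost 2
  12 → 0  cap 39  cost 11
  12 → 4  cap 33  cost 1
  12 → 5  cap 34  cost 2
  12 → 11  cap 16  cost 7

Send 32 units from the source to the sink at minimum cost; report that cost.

shortest-cost path #1: 2→12→4→10 push 27 @ unit cost 10 (adds 270)
shortest-cost path #2: 2→7→9→10 push 3 @ unit cost 13 (adds 39)
shortest-cost path #3: 2→11→8→0→10 push 2 @ unit cost 18 (adds 36)
total cost = 345

Minimum cost for 32 units: 345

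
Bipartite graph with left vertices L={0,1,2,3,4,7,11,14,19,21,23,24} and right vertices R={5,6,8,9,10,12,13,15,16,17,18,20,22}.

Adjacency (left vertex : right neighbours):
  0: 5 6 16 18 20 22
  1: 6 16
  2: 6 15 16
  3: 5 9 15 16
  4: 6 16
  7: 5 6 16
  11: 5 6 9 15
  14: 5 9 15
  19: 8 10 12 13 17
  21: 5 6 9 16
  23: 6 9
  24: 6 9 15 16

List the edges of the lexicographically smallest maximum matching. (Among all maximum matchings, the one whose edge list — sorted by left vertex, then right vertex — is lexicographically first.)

|M| = 7 (so the lex-smallest maximum matching has 7 edges)
process left vertices in ascending order; for each, take the smallest-labelled available neighbour that still permits 7 edges overall, or leave it unmatched if none does
lex-smallest matching: {0-18, 1-6, 2-15, 3-5, 4-16, 11-9, 19-8}

Lex-smallest maximum matching: {(0,18), (1,6), (2,15), (3,5), (4,16), (11,9), (19,8)}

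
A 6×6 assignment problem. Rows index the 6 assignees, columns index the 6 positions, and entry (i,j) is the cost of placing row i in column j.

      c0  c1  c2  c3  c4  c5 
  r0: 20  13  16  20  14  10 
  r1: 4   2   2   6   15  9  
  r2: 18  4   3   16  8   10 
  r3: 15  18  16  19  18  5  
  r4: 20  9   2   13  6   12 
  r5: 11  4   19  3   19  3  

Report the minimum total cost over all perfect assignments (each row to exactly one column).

Minimum assignment cost: 32

optimal assignment: row0→col4 (cost 14), row1→col0 (cost 4), row2→col1 (cost 4), row3→col5 (cost 5), row4→col2 (cost 2), row5→col3 (cost 3)
total = 14 + 4 + 4 + 5 + 2 + 3 = 32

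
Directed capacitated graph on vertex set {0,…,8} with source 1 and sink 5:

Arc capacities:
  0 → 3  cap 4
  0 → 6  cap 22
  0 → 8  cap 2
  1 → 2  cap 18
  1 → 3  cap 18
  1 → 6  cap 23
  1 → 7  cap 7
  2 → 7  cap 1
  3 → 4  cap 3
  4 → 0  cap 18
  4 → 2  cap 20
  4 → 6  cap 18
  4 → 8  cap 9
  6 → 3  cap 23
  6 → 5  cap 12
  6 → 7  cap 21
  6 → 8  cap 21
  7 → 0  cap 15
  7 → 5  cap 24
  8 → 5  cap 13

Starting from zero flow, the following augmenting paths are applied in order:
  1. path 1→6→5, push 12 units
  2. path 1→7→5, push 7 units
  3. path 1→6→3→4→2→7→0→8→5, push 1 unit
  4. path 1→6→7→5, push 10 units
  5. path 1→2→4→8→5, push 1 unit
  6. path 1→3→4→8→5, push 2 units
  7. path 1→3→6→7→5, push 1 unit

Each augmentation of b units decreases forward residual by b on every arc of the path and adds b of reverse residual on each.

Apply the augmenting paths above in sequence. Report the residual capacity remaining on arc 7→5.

after path 1 (1→6→5, push 12): res(7,5)=24
after path 2 (1→7→5, push 7): res(7,5)=17
after path 3 (1→6→3→4→2→7→0→8→5, push 1): res(7,5)=17
after path 4 (1→6→7→5, push 10): res(7,5)=7
after path 5 (1→2→4→8→5, push 1): res(7,5)=7
after path 6 (1→3→4→8→5, push 2): res(7,5)=7
after path 7 (1→3→6→7→5, push 1): res(7,5)=6

Residual capacity of (7,5): 6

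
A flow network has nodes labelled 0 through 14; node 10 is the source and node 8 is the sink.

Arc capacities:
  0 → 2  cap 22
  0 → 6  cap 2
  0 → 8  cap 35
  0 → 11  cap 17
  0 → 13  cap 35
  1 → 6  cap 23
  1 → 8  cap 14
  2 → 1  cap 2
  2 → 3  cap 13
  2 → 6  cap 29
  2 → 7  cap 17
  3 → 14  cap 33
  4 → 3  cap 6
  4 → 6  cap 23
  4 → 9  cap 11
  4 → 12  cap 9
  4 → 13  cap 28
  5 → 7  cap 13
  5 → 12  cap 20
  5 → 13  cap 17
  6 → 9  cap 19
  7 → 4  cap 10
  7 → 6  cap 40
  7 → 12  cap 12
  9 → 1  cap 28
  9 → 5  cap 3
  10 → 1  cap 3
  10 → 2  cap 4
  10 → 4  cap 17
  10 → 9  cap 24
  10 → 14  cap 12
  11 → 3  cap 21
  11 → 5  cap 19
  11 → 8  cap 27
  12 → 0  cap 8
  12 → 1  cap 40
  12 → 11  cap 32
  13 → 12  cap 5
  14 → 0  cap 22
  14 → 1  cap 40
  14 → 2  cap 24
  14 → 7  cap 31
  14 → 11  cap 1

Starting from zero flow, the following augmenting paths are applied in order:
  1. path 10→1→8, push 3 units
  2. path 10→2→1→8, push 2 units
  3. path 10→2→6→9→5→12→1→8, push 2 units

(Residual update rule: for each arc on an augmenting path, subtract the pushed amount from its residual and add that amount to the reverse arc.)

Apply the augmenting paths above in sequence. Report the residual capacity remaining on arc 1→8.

after path 1 (10→1→8, push 3): res(1,8)=11
after path 2 (10→2→1→8, push 2): res(1,8)=9
after path 3 (10→2→6→9→5→12→1→8, push 2): res(1,8)=7

Residual capacity of (1,8): 7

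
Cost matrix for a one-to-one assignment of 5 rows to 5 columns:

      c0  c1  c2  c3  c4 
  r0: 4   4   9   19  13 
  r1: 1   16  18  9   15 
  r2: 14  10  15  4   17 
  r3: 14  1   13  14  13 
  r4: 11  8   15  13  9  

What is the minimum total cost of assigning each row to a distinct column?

Minimum assignment cost: 24

optimal assignment: row0→col2 (cost 9), row1→col0 (cost 1), row2→col3 (cost 4), row3→col1 (cost 1), row4→col4 (cost 9)
total = 9 + 1 + 4 + 1 + 9 = 24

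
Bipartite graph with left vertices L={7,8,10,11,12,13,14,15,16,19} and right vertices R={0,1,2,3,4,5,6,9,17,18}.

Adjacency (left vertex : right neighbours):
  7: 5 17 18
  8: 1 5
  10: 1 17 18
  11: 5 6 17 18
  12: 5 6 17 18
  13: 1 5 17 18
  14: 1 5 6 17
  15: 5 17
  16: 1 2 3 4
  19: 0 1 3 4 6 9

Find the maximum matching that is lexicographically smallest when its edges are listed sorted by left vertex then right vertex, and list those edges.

Lex-smallest maximum matching: {(7,5), (8,1), (10,17), (11,6), (12,18), (16,2), (19,0)}

|M| = 7 (so the lex-smallest maximum matching has 7 edges)
process left vertices in ascending order; for each, take the smallest-labelled available neighbour that still permits 7 edges overall, or leave it unmatched if none does
lex-smallest matching: {7-5, 8-1, 10-17, 11-6, 12-18, 16-2, 19-0}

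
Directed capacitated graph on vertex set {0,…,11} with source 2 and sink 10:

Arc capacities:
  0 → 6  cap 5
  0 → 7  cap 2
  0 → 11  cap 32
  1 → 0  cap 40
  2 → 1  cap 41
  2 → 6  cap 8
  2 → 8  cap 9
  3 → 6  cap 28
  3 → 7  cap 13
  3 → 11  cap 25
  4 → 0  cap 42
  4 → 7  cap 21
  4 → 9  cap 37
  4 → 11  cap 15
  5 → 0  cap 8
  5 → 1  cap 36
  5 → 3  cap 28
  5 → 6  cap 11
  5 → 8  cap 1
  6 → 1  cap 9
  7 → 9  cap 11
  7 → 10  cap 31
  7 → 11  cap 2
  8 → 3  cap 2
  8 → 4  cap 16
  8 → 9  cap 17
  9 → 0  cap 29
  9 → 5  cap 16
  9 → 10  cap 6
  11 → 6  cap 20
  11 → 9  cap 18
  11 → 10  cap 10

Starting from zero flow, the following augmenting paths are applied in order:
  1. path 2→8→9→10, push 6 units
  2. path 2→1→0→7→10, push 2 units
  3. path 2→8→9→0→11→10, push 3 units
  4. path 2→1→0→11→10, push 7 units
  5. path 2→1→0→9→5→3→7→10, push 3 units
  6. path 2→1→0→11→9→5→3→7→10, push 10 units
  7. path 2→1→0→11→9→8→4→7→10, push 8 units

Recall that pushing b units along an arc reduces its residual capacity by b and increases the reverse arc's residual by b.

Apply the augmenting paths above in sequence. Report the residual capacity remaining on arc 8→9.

after path 1 (2→8→9→10, push 6): res(8,9)=11
after path 2 (2→1→0→7→10, push 2): res(8,9)=11
after path 3 (2→8→9→0→11→10, push 3): res(8,9)=8
after path 4 (2→1→0→11→10, push 7): res(8,9)=8
after path 5 (2→1→0→9→5→3→7→10, push 3): res(8,9)=8
after path 6 (2→1→0→11→9→5→3→7→10, push 10): res(8,9)=8
after path 7 (2→1→0→11→9→8→4→7→10, push 8): res(8,9)=16

Residual capacity of (8,9): 16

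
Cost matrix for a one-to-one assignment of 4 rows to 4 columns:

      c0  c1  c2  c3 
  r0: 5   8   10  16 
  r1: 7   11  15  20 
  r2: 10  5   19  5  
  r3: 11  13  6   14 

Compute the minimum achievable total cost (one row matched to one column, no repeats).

Minimum assignment cost: 26

optimal assignment: row0→col1 (cost 8), row1→col0 (cost 7), row2→col3 (cost 5), row3→col2 (cost 6)
total = 8 + 7 + 5 + 6 = 26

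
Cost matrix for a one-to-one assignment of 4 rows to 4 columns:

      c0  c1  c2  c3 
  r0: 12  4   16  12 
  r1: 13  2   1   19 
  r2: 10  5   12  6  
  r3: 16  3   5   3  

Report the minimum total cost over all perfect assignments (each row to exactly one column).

optimal assignment: row0→col1 (cost 4), row1→col2 (cost 1), row2→col0 (cost 10), row3→col3 (cost 3)
total = 4 + 1 + 10 + 3 = 18

Minimum assignment cost: 18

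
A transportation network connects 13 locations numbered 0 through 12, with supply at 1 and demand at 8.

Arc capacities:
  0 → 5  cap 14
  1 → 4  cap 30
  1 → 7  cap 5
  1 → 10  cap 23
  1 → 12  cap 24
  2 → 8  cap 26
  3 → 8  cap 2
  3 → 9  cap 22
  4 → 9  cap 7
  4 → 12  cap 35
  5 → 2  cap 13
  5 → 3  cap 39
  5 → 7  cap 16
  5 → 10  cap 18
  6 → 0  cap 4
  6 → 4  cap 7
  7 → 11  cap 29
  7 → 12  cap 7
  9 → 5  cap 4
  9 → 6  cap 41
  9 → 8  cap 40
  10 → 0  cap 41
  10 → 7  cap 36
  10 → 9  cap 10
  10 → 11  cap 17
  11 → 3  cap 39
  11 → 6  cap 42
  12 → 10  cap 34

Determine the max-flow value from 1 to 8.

Maximum flow value: 54

augment #1: 1→4→9→8 bottleneck 7, total now 7
augment #2: 1→10→9→8 bottleneck 10, total now 17
augment #3: 1→7→11→3→8 bottleneck 2, total now 19
augment #4: 1→7→11→3→9→8 bottleneck 3, total now 22
augment #5: 1→10→0→5→2→8 bottleneck 13, total now 35
augment #6: 1→12→10→11→3→9→8 bottleneck 17, total now 52
augment #7: 1→12→10→0→5→3→9→8 bottleneck 1, total now 53
augment #8: 1→12→10→7→11→3→9→8 bottleneck 1, total now 54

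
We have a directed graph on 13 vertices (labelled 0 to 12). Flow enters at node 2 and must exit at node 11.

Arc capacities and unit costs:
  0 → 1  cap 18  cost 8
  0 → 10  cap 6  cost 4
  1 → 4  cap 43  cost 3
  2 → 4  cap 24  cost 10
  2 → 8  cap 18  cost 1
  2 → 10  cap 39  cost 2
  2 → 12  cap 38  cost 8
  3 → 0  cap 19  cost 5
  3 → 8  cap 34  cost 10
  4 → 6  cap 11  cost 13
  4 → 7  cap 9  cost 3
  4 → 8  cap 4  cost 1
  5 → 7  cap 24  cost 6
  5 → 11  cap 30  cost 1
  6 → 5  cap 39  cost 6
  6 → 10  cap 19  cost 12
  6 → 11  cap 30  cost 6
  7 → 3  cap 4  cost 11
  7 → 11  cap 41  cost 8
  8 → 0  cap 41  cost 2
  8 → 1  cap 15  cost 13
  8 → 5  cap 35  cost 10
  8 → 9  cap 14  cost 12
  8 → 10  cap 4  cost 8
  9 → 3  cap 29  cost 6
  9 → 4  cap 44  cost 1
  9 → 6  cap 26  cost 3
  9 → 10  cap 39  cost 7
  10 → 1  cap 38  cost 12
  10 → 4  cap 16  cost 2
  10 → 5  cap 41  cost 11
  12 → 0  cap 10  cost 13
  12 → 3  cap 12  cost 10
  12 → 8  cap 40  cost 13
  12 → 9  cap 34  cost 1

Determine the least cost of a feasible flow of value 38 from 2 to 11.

shortest-cost path #1: 2→8→5→11 push 18 @ unit cost 12 (adds 216)
shortest-cost path #2: 2→10→5→11 push 12 @ unit cost 14 (adds 168)
shortest-cost path #3: 2→10→4→7→11 push 8 @ unit cost 15 (adds 120)
total cost = 504

Minimum cost for 38 units: 504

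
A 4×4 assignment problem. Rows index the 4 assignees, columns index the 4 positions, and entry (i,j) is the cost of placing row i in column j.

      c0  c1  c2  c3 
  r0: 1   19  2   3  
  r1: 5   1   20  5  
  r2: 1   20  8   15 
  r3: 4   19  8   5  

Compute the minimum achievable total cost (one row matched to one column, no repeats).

optimal assignment: row0→col2 (cost 2), row1→col1 (cost 1), row2→col0 (cost 1), row3→col3 (cost 5)
total = 2 + 1 + 1 + 5 = 9

Minimum assignment cost: 9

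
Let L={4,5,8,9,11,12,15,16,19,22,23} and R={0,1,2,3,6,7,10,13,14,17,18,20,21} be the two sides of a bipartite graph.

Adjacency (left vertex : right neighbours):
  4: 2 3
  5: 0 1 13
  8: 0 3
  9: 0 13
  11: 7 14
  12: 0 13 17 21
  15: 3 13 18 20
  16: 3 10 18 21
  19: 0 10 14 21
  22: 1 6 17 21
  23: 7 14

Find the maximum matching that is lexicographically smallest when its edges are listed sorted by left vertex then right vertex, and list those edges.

|M| = 11 (so the lex-smallest maximum matching has 11 edges)
process left vertices in ascending order; for each, take the smallest-labelled available neighbour that still permits 11 edges overall, or leave it unmatched if none does
lex-smallest matching: {4-2, 5-0, 8-3, 9-13, 11-7, 12-17, 15-18, 16-10, 19-21, 22-1, 23-14}

Lex-smallest maximum matching: {(4,2), (5,0), (8,3), (9,13), (11,7), (12,17), (15,18), (16,10), (19,21), (22,1), (23,14)}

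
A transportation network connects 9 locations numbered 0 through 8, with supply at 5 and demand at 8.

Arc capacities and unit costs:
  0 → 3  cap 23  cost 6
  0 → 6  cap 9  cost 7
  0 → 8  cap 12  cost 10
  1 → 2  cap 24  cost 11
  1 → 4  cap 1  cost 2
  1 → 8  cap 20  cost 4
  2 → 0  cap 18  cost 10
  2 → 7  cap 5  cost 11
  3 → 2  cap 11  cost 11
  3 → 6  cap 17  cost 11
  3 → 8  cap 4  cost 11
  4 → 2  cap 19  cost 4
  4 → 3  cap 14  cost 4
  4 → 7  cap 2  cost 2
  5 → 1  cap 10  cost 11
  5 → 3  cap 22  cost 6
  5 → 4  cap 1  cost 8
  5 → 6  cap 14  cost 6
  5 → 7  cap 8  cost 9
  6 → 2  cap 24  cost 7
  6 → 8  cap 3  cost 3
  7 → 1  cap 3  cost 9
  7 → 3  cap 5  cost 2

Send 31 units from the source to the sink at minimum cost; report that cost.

shortest-cost path #1: 5→6→8 push 3 @ unit cost 9 (adds 27)
shortest-cost path #2: 5→1→8 push 10 @ unit cost 15 (adds 150)
shortest-cost path #3: 5→3→8 push 4 @ unit cost 17 (adds 68)
shortest-cost path #4: 5→7→1→8 push 3 @ unit cost 22 (adds 66)
shortest-cost path #5: 5→4→2→0→8 push 1 @ unit cost 32 (adds 32)
shortest-cost path #6: 5→6→2→0→8 push 10 @ unit cost 33 (adds 330)
total cost = 673

Minimum cost for 31 units: 673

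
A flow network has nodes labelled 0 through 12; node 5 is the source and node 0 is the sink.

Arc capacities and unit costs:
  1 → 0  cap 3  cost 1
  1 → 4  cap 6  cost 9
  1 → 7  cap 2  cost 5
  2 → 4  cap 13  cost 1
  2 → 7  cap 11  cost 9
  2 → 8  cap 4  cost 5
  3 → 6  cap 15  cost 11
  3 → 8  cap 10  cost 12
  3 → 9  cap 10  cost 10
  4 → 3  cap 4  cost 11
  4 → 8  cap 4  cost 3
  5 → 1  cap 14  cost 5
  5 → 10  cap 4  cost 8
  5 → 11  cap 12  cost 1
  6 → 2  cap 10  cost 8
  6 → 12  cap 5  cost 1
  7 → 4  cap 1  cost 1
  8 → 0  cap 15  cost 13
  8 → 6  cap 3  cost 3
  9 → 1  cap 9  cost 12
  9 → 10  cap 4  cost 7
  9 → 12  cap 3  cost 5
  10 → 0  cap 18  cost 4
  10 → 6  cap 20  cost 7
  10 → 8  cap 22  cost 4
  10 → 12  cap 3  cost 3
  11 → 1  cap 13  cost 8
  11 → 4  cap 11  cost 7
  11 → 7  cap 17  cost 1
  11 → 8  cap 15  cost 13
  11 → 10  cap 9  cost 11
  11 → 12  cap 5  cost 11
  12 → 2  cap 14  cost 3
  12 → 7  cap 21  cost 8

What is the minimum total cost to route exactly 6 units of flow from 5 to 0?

Minimum cost for 6 units: 54

shortest-cost path #1: 5→1→0 push 3 @ unit cost 6 (adds 18)
shortest-cost path #2: 5→10→0 push 3 @ unit cost 12 (adds 36)
total cost = 54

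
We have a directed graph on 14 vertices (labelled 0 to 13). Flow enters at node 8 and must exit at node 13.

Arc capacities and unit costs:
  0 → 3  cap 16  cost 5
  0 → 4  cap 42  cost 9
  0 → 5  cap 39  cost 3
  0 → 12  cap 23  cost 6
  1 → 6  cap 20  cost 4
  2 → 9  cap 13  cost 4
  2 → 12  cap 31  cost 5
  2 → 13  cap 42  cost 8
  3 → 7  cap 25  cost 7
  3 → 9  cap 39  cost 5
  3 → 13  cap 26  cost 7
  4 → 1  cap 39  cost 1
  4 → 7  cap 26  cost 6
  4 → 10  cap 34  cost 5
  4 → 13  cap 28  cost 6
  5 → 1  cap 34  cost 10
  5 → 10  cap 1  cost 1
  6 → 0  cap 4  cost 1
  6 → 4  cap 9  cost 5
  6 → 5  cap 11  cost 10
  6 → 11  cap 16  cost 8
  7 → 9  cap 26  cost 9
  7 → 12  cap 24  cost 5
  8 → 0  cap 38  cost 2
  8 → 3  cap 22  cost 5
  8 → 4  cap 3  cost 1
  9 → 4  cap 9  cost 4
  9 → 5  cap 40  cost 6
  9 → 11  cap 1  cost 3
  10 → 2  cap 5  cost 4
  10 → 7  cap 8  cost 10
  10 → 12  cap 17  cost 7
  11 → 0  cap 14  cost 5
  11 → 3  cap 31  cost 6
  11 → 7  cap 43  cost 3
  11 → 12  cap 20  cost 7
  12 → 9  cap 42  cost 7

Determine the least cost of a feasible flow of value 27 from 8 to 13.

shortest-cost path #1: 8→4→13 push 3 @ unit cost 7 (adds 21)
shortest-cost path #2: 8→3→13 push 22 @ unit cost 12 (adds 264)
shortest-cost path #3: 8→0→3→13 push 2 @ unit cost 14 (adds 28)
total cost = 313

Minimum cost for 27 units: 313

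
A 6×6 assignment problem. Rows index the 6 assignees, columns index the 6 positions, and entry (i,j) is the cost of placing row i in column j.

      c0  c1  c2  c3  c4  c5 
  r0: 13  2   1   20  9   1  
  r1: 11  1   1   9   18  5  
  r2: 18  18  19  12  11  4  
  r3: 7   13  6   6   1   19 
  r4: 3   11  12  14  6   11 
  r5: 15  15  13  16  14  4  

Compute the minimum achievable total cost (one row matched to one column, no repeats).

optimal assignment: row0→col2 (cost 1), row1→col1 (cost 1), row2→col3 (cost 12), row3→col4 (cost 1), row4→col0 (cost 3), row5→col5 (cost 4)
total = 1 + 1 + 12 + 1 + 3 + 4 = 22

Minimum assignment cost: 22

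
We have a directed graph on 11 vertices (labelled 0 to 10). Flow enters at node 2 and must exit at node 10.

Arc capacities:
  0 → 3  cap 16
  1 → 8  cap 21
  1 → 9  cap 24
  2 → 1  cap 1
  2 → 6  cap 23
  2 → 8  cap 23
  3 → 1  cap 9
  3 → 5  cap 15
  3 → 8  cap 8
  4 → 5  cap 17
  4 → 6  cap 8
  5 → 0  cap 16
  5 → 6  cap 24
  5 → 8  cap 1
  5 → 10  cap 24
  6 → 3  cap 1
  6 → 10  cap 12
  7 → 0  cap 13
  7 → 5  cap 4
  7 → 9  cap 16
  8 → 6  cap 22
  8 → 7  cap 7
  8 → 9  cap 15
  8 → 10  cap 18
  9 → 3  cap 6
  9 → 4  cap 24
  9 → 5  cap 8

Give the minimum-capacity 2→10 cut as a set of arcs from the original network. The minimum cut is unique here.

augment #1: 2→6→10 push 12
augment #2: 2→8→10 push 18
augment #3: 2→1→9→5→10 push 1
augment #4: 2→6→3→5→10 push 1
augment #5: 2→8→7→5→10 push 4
augment #6: 2→8→9→5→10 push 1
max flow = 37; residual-reachable set from 2 gives S-side
cut edges (S→T): {(2,1), (2,8), (6,3), (6,10)} total cap 37

Min-cut arcs: {(2,1), (2,8), (6,3), (6,10)} (total capacity 37)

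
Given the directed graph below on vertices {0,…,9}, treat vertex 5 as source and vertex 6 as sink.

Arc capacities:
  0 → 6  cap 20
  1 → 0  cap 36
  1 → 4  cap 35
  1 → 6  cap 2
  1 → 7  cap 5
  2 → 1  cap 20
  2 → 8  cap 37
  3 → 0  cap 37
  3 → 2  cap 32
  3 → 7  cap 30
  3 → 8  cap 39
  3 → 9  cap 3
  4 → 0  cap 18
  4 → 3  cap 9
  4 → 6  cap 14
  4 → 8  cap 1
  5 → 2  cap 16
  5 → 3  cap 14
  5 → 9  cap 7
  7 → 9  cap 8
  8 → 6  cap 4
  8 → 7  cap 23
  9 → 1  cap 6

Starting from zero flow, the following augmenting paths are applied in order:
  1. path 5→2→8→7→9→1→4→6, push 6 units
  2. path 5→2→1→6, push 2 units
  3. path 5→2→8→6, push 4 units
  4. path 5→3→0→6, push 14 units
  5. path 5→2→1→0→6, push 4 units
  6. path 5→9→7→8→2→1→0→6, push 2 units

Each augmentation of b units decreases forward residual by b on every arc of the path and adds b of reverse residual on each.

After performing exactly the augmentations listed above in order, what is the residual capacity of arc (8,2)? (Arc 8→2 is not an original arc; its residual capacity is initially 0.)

after path 1 (5→2→8→7→9→1→4→6, push 6): res(8,2)=6
after path 2 (5→2→1→6, push 2): res(8,2)=6
after path 3 (5→2→8→6, push 4): res(8,2)=10
after path 4 (5→3→0→6, push 14): res(8,2)=10
after path 5 (5→2→1→0→6, push 4): res(8,2)=10
after path 6 (5→9→7→8→2→1→0→6, push 2): res(8,2)=8

Residual capacity of (8,2): 8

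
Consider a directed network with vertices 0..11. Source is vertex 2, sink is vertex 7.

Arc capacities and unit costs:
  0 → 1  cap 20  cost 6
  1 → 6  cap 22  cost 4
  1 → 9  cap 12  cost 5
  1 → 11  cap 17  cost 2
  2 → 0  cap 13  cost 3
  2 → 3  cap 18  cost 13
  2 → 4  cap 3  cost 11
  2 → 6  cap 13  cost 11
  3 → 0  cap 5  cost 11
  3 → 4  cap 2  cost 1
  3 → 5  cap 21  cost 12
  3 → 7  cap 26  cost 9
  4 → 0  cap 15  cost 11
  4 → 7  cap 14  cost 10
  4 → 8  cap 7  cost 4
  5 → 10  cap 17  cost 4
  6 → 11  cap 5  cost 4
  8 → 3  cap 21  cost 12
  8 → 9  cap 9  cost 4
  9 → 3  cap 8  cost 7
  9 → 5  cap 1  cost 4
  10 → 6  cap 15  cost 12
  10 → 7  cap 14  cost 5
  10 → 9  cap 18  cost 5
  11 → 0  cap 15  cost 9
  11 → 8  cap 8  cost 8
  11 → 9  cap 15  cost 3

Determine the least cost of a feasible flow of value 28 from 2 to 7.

shortest-cost path #1: 2→4→7 push 3 @ unit cost 21 (adds 63)
shortest-cost path #2: 2→3→7 push 18 @ unit cost 22 (adds 396)
shortest-cost path #3: 2→0→1→9→5→10→7 push 1 @ unit cost 27 (adds 27)
shortest-cost path #4: 2→0→1→9→3→7 push 6 @ unit cost 30 (adds 180)
total cost = 666

Minimum cost for 28 units: 666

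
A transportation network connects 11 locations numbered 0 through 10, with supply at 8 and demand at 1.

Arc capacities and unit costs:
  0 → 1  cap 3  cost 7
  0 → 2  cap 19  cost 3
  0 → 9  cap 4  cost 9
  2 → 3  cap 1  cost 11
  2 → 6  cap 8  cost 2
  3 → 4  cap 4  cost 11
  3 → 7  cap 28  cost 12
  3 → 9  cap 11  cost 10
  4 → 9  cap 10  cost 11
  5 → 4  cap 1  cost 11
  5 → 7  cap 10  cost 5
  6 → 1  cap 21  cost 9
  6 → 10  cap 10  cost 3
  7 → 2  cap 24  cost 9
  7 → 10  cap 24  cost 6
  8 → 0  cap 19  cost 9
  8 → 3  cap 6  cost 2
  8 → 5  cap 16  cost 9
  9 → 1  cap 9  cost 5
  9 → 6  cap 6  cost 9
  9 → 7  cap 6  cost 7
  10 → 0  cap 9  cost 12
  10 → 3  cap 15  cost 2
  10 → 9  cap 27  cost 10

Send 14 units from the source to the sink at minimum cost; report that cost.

shortest-cost path #1: 8→0→1 push 3 @ unit cost 16 (adds 48)
shortest-cost path #2: 8→3→9→1 push 6 @ unit cost 17 (adds 102)
shortest-cost path #3: 8→0→2→6→1 push 5 @ unit cost 23 (adds 115)
total cost = 265

Minimum cost for 14 units: 265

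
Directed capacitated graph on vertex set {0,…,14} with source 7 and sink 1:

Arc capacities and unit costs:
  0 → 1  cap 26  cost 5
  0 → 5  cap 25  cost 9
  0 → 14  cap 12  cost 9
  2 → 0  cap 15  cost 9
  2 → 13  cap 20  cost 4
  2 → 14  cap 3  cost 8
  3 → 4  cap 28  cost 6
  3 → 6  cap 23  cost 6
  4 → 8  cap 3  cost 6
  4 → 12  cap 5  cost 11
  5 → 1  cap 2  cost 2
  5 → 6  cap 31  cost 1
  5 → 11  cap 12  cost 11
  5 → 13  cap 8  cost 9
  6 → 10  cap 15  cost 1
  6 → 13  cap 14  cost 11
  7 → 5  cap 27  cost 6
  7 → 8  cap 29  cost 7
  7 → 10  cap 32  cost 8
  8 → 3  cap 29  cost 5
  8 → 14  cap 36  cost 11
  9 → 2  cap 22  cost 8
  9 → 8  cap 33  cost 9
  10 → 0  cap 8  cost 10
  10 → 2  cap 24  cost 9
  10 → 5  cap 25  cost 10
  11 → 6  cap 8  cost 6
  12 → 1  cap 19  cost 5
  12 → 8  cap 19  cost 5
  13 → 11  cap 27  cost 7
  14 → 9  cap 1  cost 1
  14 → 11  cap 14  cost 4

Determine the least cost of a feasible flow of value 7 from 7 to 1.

shortest-cost path #1: 7→5→1 push 2 @ unit cost 8 (adds 16)
shortest-cost path #2: 7→10→0→1 push 5 @ unit cost 23 (adds 115)
total cost = 131

Minimum cost for 7 units: 131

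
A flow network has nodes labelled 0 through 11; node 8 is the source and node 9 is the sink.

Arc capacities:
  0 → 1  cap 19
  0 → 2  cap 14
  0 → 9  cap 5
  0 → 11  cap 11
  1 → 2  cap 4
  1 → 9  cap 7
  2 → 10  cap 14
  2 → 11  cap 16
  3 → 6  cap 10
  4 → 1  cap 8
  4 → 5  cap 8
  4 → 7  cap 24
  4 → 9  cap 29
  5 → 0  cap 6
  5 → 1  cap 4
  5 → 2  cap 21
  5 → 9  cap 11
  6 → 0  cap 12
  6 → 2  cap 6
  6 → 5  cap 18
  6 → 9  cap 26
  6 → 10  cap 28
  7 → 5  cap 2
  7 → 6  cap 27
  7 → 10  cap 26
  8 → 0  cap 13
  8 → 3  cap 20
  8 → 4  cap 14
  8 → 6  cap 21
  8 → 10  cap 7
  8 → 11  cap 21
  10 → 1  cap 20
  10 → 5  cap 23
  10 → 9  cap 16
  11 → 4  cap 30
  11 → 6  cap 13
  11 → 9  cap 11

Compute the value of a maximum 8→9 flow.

Maximum flow value: 86

augment #1: 8→0→9 bottleneck 5, total now 5
augment #2: 8→4→9 bottleneck 14, total now 19
augment #3: 8→6→9 bottleneck 21, total now 40
augment #4: 8→10→9 bottleneck 7, total now 47
augment #5: 8→11→9 bottleneck 11, total now 58
augment #6: 8→0→1→9 bottleneck 7, total now 65
augment #7: 8→3→6→9 bottleneck 5, total now 70
augment #8: 8→11→4→9 bottleneck 10, total now 80
augment #9: 8→0→2→10→9 bottleneck 1, total now 81
augment #10: 8→3→6→5→9 bottleneck 5, total now 86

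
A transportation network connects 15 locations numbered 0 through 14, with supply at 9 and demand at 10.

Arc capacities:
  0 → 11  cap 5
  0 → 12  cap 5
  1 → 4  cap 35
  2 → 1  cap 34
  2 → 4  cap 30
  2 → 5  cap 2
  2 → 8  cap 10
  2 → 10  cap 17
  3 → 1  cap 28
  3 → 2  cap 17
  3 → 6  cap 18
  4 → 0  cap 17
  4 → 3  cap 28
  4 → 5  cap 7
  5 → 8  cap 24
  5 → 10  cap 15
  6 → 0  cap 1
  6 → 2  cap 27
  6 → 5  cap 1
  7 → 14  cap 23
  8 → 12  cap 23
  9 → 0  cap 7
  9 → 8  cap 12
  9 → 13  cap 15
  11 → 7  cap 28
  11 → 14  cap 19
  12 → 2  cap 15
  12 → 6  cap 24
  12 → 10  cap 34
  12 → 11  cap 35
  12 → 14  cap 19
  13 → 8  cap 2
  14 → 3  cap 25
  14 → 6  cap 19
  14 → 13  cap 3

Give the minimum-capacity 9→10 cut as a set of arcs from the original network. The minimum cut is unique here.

Min-cut arcs: {(9,0), (9,8), (13,8)} (total capacity 21)

augment #1: 9→0→12→10 push 5
augment #2: 9→8→12→10 push 12
augment #3: 9→13→8→12→10 push 2
augment #4: 9→0→11→14→3→2→10 push 2
max flow = 21; residual-reachable set from 9 gives S-side
cut edges (S→T): {(9,0), (9,8), (13,8)} total cap 21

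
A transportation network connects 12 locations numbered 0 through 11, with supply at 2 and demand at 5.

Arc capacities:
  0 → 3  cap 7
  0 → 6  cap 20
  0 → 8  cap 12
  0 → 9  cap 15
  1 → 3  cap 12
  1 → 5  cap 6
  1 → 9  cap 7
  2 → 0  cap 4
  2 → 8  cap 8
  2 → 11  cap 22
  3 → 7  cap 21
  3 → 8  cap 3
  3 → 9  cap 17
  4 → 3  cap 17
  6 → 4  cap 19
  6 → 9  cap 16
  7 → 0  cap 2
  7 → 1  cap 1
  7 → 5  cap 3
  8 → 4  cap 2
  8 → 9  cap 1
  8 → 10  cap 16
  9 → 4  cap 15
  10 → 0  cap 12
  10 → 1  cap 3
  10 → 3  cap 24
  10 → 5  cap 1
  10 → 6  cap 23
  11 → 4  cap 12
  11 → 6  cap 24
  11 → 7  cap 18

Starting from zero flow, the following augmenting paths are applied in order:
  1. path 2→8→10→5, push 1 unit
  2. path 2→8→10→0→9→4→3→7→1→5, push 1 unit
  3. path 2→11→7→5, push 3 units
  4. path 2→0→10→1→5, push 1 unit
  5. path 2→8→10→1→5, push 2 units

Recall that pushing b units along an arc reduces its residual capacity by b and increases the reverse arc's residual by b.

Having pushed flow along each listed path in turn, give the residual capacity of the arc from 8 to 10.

Residual capacity of (8,10): 12

after path 1 (2→8→10→5, push 1): res(8,10)=15
after path 2 (2→8→10→0→9→4→3→7→1→5, push 1): res(8,10)=14
after path 3 (2→11→7→5, push 3): res(8,10)=14
after path 4 (2→0→10→1→5, push 1): res(8,10)=14
after path 5 (2→8→10→1→5, push 2): res(8,10)=12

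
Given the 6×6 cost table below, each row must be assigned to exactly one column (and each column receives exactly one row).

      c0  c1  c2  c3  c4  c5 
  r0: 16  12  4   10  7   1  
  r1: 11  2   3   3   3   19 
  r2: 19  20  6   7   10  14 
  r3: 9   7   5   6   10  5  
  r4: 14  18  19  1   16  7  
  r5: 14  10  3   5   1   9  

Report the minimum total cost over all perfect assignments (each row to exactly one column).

optimal assignment: row0→col5 (cost 1), row1→col1 (cost 2), row2→col2 (cost 6), row3→col0 (cost 9), row4→col3 (cost 1), row5→col4 (cost 1)
total = 1 + 2 + 6 + 9 + 1 + 1 = 20

Minimum assignment cost: 20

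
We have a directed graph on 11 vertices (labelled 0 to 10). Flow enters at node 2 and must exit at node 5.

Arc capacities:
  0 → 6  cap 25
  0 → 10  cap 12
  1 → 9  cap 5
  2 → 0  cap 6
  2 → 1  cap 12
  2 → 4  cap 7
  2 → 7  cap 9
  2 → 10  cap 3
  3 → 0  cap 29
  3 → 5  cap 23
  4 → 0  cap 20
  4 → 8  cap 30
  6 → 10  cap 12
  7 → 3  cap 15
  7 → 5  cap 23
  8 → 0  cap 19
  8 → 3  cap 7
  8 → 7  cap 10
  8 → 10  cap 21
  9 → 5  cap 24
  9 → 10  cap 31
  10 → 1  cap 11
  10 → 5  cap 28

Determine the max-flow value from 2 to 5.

augment #1: 2→7→5 bottleneck 9, total now 9
augment #2: 2→10→5 bottleneck 3, total now 12
augment #3: 2→0→10→5 bottleneck 6, total now 18
augment #4: 2→1→9→5 bottleneck 5, total now 23
augment #5: 2→4→0→10→5 bottleneck 6, total now 29
augment #6: 2→4→8→3→5 bottleneck 1, total now 30

Maximum flow value: 30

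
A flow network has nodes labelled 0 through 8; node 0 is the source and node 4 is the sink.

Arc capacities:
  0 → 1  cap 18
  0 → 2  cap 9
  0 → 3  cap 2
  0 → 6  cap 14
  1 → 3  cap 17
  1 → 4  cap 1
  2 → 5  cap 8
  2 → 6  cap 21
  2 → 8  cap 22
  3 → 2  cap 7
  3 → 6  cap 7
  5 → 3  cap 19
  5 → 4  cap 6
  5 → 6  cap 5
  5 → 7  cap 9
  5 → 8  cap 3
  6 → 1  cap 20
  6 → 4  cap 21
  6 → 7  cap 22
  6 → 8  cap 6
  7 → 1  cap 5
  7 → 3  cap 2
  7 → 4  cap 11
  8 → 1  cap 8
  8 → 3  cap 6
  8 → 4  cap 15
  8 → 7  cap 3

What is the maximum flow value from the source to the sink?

Maximum flow value: 38

augment #1: 0→1→4 bottleneck 1, total now 1
augment #2: 0→6→4 bottleneck 14, total now 15
augment #3: 0→2→5→4 bottleneck 6, total now 21
augment #4: 0→2→6→4 bottleneck 3, total now 24
augment #5: 0→3→6→4 bottleneck 2, total now 26
augment #6: 0→1→3→6→4 bottleneck 2, total now 28
augment #7: 0→1→3→2→8→4 bottleneck 7, total now 35
augment #8: 0→1→3→6→7→4 bottleneck 3, total now 38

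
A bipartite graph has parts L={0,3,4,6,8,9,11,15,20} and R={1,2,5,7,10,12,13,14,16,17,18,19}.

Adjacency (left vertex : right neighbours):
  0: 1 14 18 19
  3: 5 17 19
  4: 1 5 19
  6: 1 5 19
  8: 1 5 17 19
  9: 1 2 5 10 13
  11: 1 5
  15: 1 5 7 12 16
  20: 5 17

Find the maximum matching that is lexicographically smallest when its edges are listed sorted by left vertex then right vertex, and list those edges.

|M| = 7 (so the lex-smallest maximum matching has 7 edges)
process left vertices in ascending order; for each, take the smallest-labelled available neighbour that still permits 7 edges overall, or leave it unmatched if none does
lex-smallest matching: {0-14, 3-5, 4-1, 6-19, 8-17, 9-2, 15-7}

Lex-smallest maximum matching: {(0,14), (3,5), (4,1), (6,19), (8,17), (9,2), (15,7)}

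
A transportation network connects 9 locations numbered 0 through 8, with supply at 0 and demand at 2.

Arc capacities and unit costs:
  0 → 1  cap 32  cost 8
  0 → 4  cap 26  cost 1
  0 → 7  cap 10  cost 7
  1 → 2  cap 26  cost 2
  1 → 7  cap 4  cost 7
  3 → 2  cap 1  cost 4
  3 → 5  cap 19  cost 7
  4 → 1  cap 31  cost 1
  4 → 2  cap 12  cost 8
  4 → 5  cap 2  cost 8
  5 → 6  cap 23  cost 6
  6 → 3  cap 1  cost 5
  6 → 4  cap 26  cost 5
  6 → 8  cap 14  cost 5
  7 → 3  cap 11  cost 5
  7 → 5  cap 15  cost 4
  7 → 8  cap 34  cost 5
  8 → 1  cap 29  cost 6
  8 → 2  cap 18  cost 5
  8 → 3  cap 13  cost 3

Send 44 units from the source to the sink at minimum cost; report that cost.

shortest-cost path #1: 0→4→1→2 push 26 @ unit cost 4 (adds 104)
shortest-cost path #2: 0→1→4→2 push 12 @ unit cost 15 (adds 180)
shortest-cost path #3: 0→7→3→2 push 1 @ unit cost 16 (adds 16)
shortest-cost path #4: 0→7→8→2 push 5 @ unit cost 17 (adds 85)
total cost = 385

Minimum cost for 44 units: 385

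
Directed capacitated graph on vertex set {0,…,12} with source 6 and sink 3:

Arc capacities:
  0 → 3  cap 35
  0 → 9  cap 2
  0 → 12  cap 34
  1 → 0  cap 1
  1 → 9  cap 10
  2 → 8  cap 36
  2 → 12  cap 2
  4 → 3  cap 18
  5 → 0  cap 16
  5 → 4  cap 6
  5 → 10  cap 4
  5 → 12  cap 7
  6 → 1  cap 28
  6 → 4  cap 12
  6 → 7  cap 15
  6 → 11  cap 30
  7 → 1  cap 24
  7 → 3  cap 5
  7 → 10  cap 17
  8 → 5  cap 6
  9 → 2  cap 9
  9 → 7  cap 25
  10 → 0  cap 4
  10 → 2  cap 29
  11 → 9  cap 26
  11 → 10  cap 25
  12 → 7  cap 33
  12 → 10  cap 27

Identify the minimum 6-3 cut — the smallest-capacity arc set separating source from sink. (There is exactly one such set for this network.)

augment #1: 6→4→3 push 12
augment #2: 6→7→3 push 5
augment #3: 6→1→0→3 push 1
augment #4: 6→7→10→0→3 push 4
augment #5: 6→1→9→2→8→5→0→3 push 6
max flow = 28; residual-reachable set from 6 gives S-side
cut edges (S→T): {(1,0), (6,4), (7,3), (8,5), (10,0)} total cap 28

Min-cut arcs: {(1,0), (6,4), (7,3), (8,5), (10,0)} (total capacity 28)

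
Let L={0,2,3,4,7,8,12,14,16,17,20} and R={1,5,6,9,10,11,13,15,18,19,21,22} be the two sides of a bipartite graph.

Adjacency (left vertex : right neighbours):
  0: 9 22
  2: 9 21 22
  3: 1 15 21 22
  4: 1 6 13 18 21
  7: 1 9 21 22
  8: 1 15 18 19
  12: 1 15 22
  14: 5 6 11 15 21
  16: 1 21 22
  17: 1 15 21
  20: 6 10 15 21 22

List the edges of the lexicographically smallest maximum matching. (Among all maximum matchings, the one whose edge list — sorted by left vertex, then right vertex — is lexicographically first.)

|M| = 9 (so the lex-smallest maximum matching has 9 edges)
process left vertices in ascending order; for each, take the smallest-labelled available neighbour that still permits 9 edges overall, or leave it unmatched if none does
lex-smallest matching: {0-9, 2-21, 3-1, 4-6, 7-22, 8-18, 12-15, 14-5, 20-10}

Lex-smallest maximum matching: {(0,9), (2,21), (3,1), (4,6), (7,22), (8,18), (12,15), (14,5), (20,10)}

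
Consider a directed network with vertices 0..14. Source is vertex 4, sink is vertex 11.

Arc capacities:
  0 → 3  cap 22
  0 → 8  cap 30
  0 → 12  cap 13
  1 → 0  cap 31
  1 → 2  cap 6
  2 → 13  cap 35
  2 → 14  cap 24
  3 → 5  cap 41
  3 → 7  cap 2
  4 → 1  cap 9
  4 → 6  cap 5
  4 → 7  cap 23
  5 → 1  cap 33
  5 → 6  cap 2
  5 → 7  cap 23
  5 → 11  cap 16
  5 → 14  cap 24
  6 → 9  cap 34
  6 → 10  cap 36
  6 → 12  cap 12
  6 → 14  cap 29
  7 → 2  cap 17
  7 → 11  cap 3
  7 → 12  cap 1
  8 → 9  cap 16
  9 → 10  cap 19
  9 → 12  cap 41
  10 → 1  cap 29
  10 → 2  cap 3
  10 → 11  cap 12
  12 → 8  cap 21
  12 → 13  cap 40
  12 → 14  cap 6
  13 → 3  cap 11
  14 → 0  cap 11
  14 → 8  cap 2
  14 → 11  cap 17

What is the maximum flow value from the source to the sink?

Maximum flow value: 35

augment #1: 4→7→11 bottleneck 3, total now 3
augment #2: 4→6→10→11 bottleneck 5, total now 8
augment #3: 4→1→2→14→11 bottleneck 6, total now 14
augment #4: 4→7→2→14→11 bottleneck 11, total now 25
augment #5: 4→1→0→3→5→11 bottleneck 3, total now 28
augment #6: 4→7→2→13→3→5→11 bottleneck 6, total now 34
augment #7: 4→7→12→8→9→10→11 bottleneck 1, total now 35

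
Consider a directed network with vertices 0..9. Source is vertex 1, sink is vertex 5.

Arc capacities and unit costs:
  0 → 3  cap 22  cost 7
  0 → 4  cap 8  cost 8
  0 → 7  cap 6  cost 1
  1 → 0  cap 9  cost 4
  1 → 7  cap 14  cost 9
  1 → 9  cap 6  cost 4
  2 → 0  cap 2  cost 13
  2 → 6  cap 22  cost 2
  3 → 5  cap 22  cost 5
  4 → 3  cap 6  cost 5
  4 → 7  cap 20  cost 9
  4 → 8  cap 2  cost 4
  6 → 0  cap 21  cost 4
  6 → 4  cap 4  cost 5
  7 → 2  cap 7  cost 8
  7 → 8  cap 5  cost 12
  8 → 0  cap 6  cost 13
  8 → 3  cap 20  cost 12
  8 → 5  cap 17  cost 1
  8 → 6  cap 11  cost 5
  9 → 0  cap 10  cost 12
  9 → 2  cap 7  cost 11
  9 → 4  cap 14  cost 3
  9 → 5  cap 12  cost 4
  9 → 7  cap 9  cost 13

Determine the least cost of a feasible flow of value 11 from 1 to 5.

Minimum cost for 11 units: 128

shortest-cost path #1: 1→9→5 push 6 @ unit cost 8 (adds 48)
shortest-cost path #2: 1→0→3→5 push 5 @ unit cost 16 (adds 80)
total cost = 128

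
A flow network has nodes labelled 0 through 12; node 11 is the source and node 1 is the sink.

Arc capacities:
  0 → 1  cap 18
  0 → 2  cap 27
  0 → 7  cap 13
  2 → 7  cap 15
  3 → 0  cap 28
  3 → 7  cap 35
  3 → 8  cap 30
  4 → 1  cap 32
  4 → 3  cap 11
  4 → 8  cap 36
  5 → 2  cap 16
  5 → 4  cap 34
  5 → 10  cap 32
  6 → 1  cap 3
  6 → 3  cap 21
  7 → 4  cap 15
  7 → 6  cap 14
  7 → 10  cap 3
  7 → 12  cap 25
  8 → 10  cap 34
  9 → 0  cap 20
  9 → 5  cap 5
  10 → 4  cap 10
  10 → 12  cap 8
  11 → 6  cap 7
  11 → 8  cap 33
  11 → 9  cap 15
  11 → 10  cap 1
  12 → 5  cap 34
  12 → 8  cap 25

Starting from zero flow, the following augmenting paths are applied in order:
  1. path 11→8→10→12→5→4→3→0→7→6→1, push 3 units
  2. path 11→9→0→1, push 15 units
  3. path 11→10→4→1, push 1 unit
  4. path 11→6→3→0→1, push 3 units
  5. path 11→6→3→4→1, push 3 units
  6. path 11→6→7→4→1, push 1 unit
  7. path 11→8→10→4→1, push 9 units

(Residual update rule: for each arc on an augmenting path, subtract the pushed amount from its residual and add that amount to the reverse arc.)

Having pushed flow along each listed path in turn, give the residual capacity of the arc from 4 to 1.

after path 1 (11→8→10→12→5→4→3→0→7→6→1, push 3): res(4,1)=32
after path 2 (11→9→0→1, push 15): res(4,1)=32
after path 3 (11→10→4→1, push 1): res(4,1)=31
after path 4 (11→6→3→0→1, push 3): res(4,1)=31
after path 5 (11→6→3→4→1, push 3): res(4,1)=28
after path 6 (11→6→7→4→1, push 1): res(4,1)=27
after path 7 (11→8→10→4→1, push 9): res(4,1)=18

Residual capacity of (4,1): 18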